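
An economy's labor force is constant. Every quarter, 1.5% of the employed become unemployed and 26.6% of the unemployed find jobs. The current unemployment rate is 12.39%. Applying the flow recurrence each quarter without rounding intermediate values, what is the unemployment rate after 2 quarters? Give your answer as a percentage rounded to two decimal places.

With a fixed labor force, u_{t+1} = u_t + s·(1−u_t) − f·u_t = u_t·(1−s−f) + s.
Here 1−s−f = 0.719 and s = 0.015.
u_1 = 0.123900 × 0.719 + 0.015 = 0.104084.
u_2 = 0.104084 × 0.719 + 0.015 = 0.089836.

Unemployment rate after two quarters ≈ 8.98%.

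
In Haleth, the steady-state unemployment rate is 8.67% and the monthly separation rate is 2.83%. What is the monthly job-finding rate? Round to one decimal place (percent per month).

From u* = s/(s+f): f = s·(1−u)/u.
f = 2.83 × (1 − 0.0867) / 0.0867 = 2.5846 / 0.0867 ≈ 29.8% per month.

Job-finding rate ≈ 29.8% per month.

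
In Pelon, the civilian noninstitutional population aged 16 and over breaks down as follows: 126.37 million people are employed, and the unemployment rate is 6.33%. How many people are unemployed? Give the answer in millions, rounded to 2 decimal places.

Let U be the number unemployed. The labor force is E + U, and U/(E+U) = 0.0633.
So U = 0.0633 × 126.37 / (1 − 0.0633) = 7.9992 / 0.9367 ≈ 8.54 million.

About 8.54 million are unemployed.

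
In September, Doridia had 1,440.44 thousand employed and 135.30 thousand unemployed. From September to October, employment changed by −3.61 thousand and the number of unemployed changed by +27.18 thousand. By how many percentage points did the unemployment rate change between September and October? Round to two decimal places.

September: labor force = 1,440.44 + 135.30 = 1,575.74; u = 135.30/1,575.74 = 8.59%.
October: labor force = 1,436.83 + 162.48 = 1,599.31; u = 162.48/1,599.31 = 10.16%.
Change = 10.16% − 8.59% = +1.57 pp.

The unemployment rate changed by +1.57 percentage points.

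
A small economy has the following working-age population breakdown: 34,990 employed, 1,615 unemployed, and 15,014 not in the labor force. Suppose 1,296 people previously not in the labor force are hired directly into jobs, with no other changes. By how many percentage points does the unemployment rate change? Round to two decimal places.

Initially, labor force = 34,990 + 1,615 = 36,605, so u = 1,615/36,605 = 4.41%.
After the change, employed and labor force both rise by 1,296; unemployed unchanged → E = 36,286, U = 1,615, labor force = 37,901.
New unemployment rate = 1,615 / 37,901 = 4.26%.
Change = 4.26% − 4.41% = −0.15 percentage points.

The unemployment rate changes by −0.15 percentage points.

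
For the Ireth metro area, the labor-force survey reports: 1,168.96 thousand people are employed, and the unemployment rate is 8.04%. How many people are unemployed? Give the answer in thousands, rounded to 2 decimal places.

Let U be the number unemployed. The labor force is E + U, and U/(E+U) = 0.0804.
So U = 0.0804 × 1,168.96 / (1 − 0.0804) = 93.9844 / 0.9196 ≈ 102.20 thousand.

About 102.20 thousand are unemployed.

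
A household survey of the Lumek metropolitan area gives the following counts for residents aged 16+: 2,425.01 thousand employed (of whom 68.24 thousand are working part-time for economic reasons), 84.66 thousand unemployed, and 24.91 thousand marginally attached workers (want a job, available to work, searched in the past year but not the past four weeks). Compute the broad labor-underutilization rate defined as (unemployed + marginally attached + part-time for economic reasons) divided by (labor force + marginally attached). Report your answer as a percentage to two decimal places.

Labor force = 2,425.01 + 84.66 = 2,509.67 thousand.
Numerator = 84.66 + 24.91 + 68.24 = 177.81 thousand.
Denominator = 2,509.67 + 24.91 = 2,534.58 thousand.
Broad rate = 177.81 / 2,534.58 = 7.02%.

Broad underutilization rate ≈ 7.02%.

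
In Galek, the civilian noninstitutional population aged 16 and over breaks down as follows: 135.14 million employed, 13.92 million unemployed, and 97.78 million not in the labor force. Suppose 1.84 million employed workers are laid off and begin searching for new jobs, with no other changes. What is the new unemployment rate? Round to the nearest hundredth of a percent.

Initially, labor force = 135.14 + 13.92 = 149.06 million, so u = 13.92/149.06 = 9.34%.
After the change, employed falls and unemployed rises by 1.84; labor force unchanged → E = 133.30, U = 15.76, labor force = 149.06 million.
New unemployment rate = 15.76 / 149.06 = 10.57%.

New unemployment rate ≈ 10.57%.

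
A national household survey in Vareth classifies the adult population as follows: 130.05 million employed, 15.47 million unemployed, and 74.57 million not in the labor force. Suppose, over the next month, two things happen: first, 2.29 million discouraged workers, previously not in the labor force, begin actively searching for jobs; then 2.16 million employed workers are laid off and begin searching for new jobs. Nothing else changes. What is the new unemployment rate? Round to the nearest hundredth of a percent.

New unemployment rate ≈ 13.48%.

Initially, labor force = 130.05 + 15.47 = 145.52 million, so u = 15.47/145.52 = 10.63%.
After the first change, unemployed and labor force both rise by 2.29 → E = 130.05, U = 17.76, labor force = 147.81 million.
After the second change, employed falls and unemployed rises by 2.16; labor force unchanged → E = 127.89, U = 19.92, labor force = 147.81 million.
New unemployment rate = 19.92 / 147.81 = 13.48%.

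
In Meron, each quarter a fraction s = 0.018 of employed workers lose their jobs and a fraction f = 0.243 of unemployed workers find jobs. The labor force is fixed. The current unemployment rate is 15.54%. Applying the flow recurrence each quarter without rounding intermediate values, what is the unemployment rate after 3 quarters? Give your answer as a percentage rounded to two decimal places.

Unemployment rate after three quarters ≈ 10.38%.

With a fixed labor force, u_{t+1} = u_t + s·(1−u_t) − f·u_t = u_t·(1−s−f) + s.
Here 1−s−f = 0.739 and s = 0.018.
u_1 = 0.155400 × 0.739 + 0.018 = 0.132841.
u_2 = 0.132841 × 0.739 + 0.018 = 0.116169.
u_3 = 0.116169 × 0.739 + 0.018 = 0.103849.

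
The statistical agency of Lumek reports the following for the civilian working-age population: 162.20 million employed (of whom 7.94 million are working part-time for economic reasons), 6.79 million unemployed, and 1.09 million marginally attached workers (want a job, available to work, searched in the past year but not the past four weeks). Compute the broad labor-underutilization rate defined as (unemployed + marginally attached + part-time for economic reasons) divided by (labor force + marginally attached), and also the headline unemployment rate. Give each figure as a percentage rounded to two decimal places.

Broad underutilization rate ≈ 9.30%; headline unemployment rate ≈ 4.02%.

Labor force = 162.20 + 6.79 = 168.99 million.
Numerator = 6.79 + 1.09 + 7.94 = 15.82 million.
Denominator = 168.99 + 1.09 = 170.08 million.
Broad rate = 15.82 / 170.08 = 9.30%.
Headline unemployment rate = 6.79 / 168.99 = 4.02%.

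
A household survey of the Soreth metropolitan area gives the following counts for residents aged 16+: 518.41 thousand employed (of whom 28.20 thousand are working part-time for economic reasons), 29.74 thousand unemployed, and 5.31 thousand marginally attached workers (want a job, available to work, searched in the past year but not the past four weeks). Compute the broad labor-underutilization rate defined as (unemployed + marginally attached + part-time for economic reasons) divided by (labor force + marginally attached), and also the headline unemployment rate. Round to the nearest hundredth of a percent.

Broad underutilization rate ≈ 11.43%; headline unemployment rate ≈ 5.43%.

Labor force = 518.41 + 29.74 = 548.15 thousand.
Numerator = 29.74 + 5.31 + 28.20 = 63.25 thousand.
Denominator = 548.15 + 5.31 = 553.46 thousand.
Broad rate = 63.25 / 553.46 = 11.43%.
Headline unemployment rate = 29.74 / 548.15 = 5.43%.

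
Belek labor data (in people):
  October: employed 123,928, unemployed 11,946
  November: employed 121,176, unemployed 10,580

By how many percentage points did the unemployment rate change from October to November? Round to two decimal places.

The unemployment rate changed by −0.76 percentage points.

October: labor force = 123,928 + 11,946 = 135,874; u = 11,946/135,874 = 8.79%.
November: labor force = 121,176 + 10,580 = 131,756; u = 10,580/131,756 = 8.03%.
Change = 8.03% − 8.79% = −0.76 pp.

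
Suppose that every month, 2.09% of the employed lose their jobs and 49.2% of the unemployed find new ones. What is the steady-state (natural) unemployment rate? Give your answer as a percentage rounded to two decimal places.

At steady state the flows balance: s·E = f·U, so U/(E+U) = s/(s+f).
u* = 2.09 / (2.09 + 49.2) = 2.09 / 51.29 = 4.07%.

Steady-state unemployment rate ≈ 4.07%.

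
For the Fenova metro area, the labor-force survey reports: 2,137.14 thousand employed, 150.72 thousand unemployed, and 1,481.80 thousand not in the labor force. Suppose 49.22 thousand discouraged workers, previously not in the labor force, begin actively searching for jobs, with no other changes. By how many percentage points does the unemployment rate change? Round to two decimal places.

Initially, labor force = 2,137.14 + 150.72 = 2,287.86 thousand, so u = 150.72/2,287.86 = 6.59%.
After the change, unemployed and labor force both rise by 49.22 → E = 2,137.14, U = 199.94, labor force = 2,337.08 thousand.
New unemployment rate = 199.94 / 2,337.08 = 8.56%.
Change = 8.56% − 6.59% = +1.97 percentage points.

The unemployment rate changes by +1.97 percentage points.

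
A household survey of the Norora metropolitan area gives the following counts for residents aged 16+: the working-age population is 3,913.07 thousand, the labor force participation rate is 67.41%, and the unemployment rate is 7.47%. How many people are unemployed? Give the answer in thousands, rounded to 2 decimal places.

About 197.04 thousand are unemployed.

Labor force = 0.6741 × 3,913.07 = 2,637.80 thousand.
Unemployed = 0.0747 × 2,637.80 ≈ 197.04 thousand.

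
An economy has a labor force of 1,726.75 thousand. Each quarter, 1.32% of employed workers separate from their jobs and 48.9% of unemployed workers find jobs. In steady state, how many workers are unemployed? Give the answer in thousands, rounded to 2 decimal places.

Steady-state unemployment rate u* = s/(s+f) = 1.32/(1.32+48.9) = 0.026284.
Unemployed = u* × labor force = 0.026284 × 1,726.75 ≈ 45.39 thousand.

About 45.39 thousand are unemployed in steady state.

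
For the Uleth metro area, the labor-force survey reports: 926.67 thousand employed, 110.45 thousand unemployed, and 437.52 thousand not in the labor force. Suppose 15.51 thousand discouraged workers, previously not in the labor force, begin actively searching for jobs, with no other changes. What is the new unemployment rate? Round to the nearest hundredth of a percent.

New unemployment rate ≈ 11.97%.

Initially, labor force = 926.67 + 110.45 = 1,037.12 thousand, so u = 110.45/1,037.12 = 10.65%.
After the change, unemployed and labor force both rise by 15.51 → E = 926.67, U = 125.96, labor force = 1,052.63 thousand.
New unemployment rate = 125.96 / 1,052.63 = 11.97%.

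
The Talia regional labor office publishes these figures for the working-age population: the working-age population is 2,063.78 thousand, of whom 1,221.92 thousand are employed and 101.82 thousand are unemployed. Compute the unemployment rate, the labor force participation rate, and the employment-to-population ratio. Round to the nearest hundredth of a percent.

Unemployment rate ≈ 7.69%; labor force participation rate ≈ 64.14%; employment-population ratio ≈ 59.21%.

Labor force = employed + unemployed = 1,221.92 + 101.82 = 1,323.74 thousand.
Unemployment rate = 101.82 / 1,323.74 = 7.69%.
Labor force participation rate = 1,323.74 / 2,063.78 = 64.14%.
Employment-population ratio = 1,221.92 / 2,063.78 = 59.21%.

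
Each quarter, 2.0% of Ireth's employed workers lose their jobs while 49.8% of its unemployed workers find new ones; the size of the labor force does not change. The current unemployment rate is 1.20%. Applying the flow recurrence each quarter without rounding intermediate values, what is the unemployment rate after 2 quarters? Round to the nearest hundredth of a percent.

With a fixed labor force, u_{t+1} = u_t + s·(1−u_t) − f·u_t = u_t·(1−s−f) + s.
Here 1−s−f = 0.482 and s = 0.020.
u_1 = 0.012000 × 0.482 + 0.020 = 0.025784.
u_2 = 0.025784 × 0.482 + 0.020 = 0.032428.

Unemployment rate after two quarters ≈ 3.24%.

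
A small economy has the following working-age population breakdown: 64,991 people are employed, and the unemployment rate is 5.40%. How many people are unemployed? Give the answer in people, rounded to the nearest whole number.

About 3,710 are unemployed.

Let U be the number unemployed. The labor force is E + U, and U/(E+U) = 0.0540.
So U = 0.0540 × 64,991 / (1 − 0.0540) = 3509.51 / 0.9460 ≈ 3,710.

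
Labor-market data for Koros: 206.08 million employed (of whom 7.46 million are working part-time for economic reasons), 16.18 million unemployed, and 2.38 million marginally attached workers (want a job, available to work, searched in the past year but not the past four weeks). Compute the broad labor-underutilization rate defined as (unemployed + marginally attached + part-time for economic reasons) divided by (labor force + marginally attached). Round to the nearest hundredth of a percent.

Labor force = 206.08 + 16.18 = 222.26 million.
Numerator = 16.18 + 2.38 + 7.46 = 26.02 million.
Denominator = 222.26 + 2.38 = 224.64 million.
Broad rate = 26.02 / 224.64 = 11.58%.

Broad underutilization rate ≈ 11.58%.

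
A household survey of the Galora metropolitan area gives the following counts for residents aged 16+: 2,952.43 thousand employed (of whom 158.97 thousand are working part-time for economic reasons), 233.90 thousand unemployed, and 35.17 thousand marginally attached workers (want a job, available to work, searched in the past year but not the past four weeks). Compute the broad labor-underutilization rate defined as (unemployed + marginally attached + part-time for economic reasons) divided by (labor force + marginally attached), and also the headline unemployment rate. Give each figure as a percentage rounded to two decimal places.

Labor force = 2,952.43 + 233.90 = 3,186.33 thousand.
Numerator = 233.90 + 35.17 + 158.97 = 428.04 thousand.
Denominator = 3,186.33 + 35.17 = 3,221.50 thousand.
Broad rate = 428.04 / 3,221.50 = 13.29%.
Headline unemployment rate = 233.90 / 3,186.33 = 7.34%.

Broad underutilization rate ≈ 13.29%; headline unemployment rate ≈ 7.34%.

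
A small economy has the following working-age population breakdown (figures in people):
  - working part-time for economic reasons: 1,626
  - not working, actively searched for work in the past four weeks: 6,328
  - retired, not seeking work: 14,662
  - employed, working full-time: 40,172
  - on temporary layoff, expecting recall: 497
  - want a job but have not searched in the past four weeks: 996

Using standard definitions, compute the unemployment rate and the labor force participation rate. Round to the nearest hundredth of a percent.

Unemployment rate ≈ 14.04%; labor force participation rate ≈ 75.64%.

Employed = 1,626 + 40,172 = 41,798 (anyone who worked, including part-time for economic reasons, counts as employed).
Unemployed = 6,328 + 497 = 6,825 (jobless and actively searching, or on temporary layoff).
Labor force = 41,798 + 6,825 = 48,623.
Not in labor force = 14,662 + 996 = 15,658 (those not working and not actively searching are outside the labor force — including those who want a job but have given up searching).
Civilian working-age population = 48,623 + 15,658 = 64,281.
Unemployment rate = 6,825 / 48,623 = 14.04%.
Labor force participation rate = 48,623 / 64,281 = 75.64%.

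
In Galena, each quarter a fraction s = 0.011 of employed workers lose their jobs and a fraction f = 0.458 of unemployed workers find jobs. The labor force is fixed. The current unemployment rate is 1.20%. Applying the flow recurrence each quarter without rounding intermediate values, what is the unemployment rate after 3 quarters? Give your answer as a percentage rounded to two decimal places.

With a fixed labor force, u_{t+1} = u_t + s·(1−u_t) − f·u_t = u_t·(1−s−f) + s.
Here 1−s−f = 0.531 and s = 0.011.
u_1 = 0.012000 × 0.531 + 0.011 = 0.017372.
u_2 = 0.017372 × 0.531 + 0.011 = 0.020225.
u_3 = 0.020225 × 0.531 + 0.011 = 0.021739.

Unemployment rate after three quarters ≈ 2.17%.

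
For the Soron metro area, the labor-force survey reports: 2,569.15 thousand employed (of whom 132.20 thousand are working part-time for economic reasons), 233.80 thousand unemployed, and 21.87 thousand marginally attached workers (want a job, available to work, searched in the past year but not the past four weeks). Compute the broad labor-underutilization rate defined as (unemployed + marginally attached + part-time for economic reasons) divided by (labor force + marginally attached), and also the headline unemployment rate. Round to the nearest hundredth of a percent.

Labor force = 2,569.15 + 233.80 = 2,802.95 thousand.
Numerator = 233.80 + 21.87 + 132.20 = 387.87 thousand.
Denominator = 2,802.95 + 21.87 = 2,824.82 thousand.
Broad rate = 387.87 / 2,824.82 = 13.73%.
Headline unemployment rate = 233.80 / 2,802.95 = 8.34%.

Broad underutilization rate ≈ 13.73%; headline unemployment rate ≈ 8.34%.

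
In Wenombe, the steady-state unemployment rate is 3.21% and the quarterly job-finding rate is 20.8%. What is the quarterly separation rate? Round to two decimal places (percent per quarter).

From u* = s/(s+f): s = u·f/(1−u).
s = 0.0321 × 20.8 / (1 − 0.0321) = 0.6677 / 0.9679 ≈ 0.69% per quarter.

Separation rate ≈ 0.69% per quarter.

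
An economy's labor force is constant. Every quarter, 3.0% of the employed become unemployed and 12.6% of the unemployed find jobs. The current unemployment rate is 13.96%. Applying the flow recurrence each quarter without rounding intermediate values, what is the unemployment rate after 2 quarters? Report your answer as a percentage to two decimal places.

With a fixed labor force, u_{t+1} = u_t + s·(1−u_t) − f·u_t = u_t·(1−s−f) + s.
Here 1−s−f = 0.844 and s = 0.030.
u_1 = 0.139600 × 0.844 + 0.030 = 0.147822.
u_2 = 0.147822 × 0.844 + 0.030 = 0.154762.

Unemployment rate after two quarters ≈ 15.48%.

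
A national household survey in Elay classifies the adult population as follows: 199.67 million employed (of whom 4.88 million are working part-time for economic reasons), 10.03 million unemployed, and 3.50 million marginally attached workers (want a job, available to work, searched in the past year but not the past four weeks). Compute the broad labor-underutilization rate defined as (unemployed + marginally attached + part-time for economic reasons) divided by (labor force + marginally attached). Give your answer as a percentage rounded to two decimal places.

Broad underutilization rate ≈ 8.64%.

Labor force = 199.67 + 10.03 = 209.70 million.
Numerator = 10.03 + 3.50 + 4.88 = 18.41 million.
Denominator = 209.70 + 3.50 = 213.20 million.
Broad rate = 18.41 / 213.20 = 8.64%.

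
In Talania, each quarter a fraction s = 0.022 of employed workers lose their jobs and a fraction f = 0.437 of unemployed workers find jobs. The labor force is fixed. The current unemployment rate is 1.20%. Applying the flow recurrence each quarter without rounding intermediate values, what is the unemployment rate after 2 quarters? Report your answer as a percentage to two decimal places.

Unemployment rate after two quarters ≈ 3.74%.

With a fixed labor force, u_{t+1} = u_t + s·(1−u_t) − f·u_t = u_t·(1−s−f) + s.
Here 1−s−f = 0.541 and s = 0.022.
u_1 = 0.012000 × 0.541 + 0.022 = 0.028492.
u_2 = 0.028492 × 0.541 + 0.022 = 0.037414.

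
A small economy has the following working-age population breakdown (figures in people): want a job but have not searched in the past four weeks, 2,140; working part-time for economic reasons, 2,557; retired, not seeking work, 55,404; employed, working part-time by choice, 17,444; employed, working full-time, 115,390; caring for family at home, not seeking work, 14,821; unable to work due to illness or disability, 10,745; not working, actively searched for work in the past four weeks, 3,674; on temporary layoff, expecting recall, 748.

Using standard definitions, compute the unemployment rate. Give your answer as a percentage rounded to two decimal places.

Unemployment rate ≈ 3.16%.

Employed = 2,557 + 17,444 + 115,390 = 135,391 (anyone who worked, including part-time for economic reasons, counts as employed).
Unemployed = 3,674 + 748 = 4,422 (jobless and actively searching, or on temporary layoff).
Labor force = 135,391 + 4,422 = 139,813.
Unemployment rate = 4,422 / 139,813 = 3.16%.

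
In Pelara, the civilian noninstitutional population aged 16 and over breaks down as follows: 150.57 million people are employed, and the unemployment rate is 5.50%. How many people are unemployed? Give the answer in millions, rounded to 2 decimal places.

About 8.76 million are unemployed.

Let U be the number unemployed. The labor force is E + U, and U/(E+U) = 0.0550.
So U = 0.0550 × 150.57 / (1 − 0.0550) = 8.2813 / 0.9450 ≈ 8.76 million.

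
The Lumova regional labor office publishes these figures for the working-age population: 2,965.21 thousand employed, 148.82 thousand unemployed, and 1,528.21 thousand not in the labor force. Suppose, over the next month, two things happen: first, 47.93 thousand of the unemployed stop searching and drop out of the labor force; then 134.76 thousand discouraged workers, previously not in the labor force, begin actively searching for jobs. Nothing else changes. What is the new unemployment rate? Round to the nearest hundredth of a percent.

New unemployment rate ≈ 7.36%.

Initially, labor force = 2,965.21 + 148.82 = 3,114.03 thousand, so u = 148.82/3,114.03 = 4.78%.
After the first change, unemployed and labor force both fall by 47.93 → E = 2,965.21, U = 100.89, labor force = 3,066.10 thousand.
After the second change, unemployed and labor force both rise by 134.76 → E = 2,965.21, U = 235.65, labor force = 3,200.86 thousand.
New unemployment rate = 235.65 / 3,200.86 = 7.36%.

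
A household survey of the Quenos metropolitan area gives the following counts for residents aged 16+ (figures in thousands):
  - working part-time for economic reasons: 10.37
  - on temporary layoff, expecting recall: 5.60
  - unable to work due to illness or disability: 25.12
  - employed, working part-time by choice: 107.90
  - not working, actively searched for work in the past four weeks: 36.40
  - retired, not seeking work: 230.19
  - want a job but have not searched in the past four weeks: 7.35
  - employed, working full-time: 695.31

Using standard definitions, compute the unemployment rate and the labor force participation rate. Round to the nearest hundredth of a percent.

Employed = 10.37 + 107.90 + 695.31 = 813.58 thousand (anyone who worked, including part-time for economic reasons, counts as employed).
Unemployed = 5.60 + 36.40 = 42.00 thousand (jobless and actively searching, or on temporary layoff).
Labor force = 813.58 + 42.00 = 855.58 thousand.
Not in labor force = 25.12 + 230.19 + 7.35 = 262.66 thousand (those not working and not actively searching are outside the labor force — including those who want a job but have given up searching).
Civilian working-age population = 855.58 + 262.66 = 1,118.24 thousand.
Unemployment rate = 42.00 / 855.58 = 4.91%.
Labor force participation rate = 855.58 / 1,118.24 = 76.51%.

Unemployment rate ≈ 4.91%; labor force participation rate ≈ 76.51%.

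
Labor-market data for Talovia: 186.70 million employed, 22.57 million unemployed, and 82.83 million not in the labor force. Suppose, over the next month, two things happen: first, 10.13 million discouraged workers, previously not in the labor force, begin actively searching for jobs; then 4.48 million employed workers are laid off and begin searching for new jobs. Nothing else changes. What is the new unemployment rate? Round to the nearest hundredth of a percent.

Initially, labor force = 186.70 + 22.57 = 209.27 million, so u = 22.57/209.27 = 10.79%.
After the first change, unemployed and labor force both rise by 10.13 → E = 186.70, U = 32.70, labor force = 219.40 million.
After the second change, employed falls and unemployed rises by 4.48; labor force unchanged → E = 182.22, U = 37.18, labor force = 219.40 million.
New unemployment rate = 37.18 / 219.40 = 16.95%.

New unemployment rate ≈ 16.95%.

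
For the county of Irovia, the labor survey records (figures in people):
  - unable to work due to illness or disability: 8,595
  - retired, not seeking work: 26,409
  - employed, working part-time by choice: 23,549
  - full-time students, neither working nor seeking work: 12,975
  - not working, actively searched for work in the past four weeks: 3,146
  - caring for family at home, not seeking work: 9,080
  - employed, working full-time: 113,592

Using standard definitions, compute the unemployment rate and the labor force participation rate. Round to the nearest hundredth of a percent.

Employed = 23,549 + 113,592 = 137,141.
Unemployed = 3,146.
Labor force = 137,141 + 3,146 = 140,287.
Not in labor force = 8,595 + 26,409 + 12,975 + 9,080 = 57,059 (those not working and not actively searching are outside the labor force).
Civilian working-age population = 140,287 + 57,059 = 197,346.
Unemployment rate = 3,146 / 140,287 = 2.24%.
Labor force participation rate = 140,287 / 197,346 = 71.09%.

Unemployment rate ≈ 2.24%; labor force participation rate ≈ 71.09%.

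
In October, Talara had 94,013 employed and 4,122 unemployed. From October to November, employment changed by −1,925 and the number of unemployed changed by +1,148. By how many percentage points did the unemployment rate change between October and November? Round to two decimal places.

The unemployment rate changed by +1.21 percentage points.

October: labor force = 94,013 + 4,122 = 98,135; u = 4,122/98,135 = 4.20%.
November: labor force = 92,088 + 5,270 = 97,358; u = 5,270/97,358 = 5.41%.
Change = 5.41% − 4.20% = +1.21 pp.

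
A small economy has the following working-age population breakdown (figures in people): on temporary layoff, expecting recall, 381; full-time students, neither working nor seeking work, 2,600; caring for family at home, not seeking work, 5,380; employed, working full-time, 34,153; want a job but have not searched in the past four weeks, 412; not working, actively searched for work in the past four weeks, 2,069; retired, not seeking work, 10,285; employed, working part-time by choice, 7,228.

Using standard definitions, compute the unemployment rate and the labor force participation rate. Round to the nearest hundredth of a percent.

Employed = 34,153 + 7,228 = 41,381.
Unemployed = 381 + 2,069 = 2,450 (jobless and actively searching, or on temporary layoff).
Labor force = 41,381 + 2,450 = 43,831.
Not in labor force = 2,600 + 5,380 + 412 + 10,285 = 18,677 (those not working and not actively searching are outside the labor force — including those who want a job but have given up searching).
Civilian working-age population = 43,831 + 18,677 = 62,508.
Unemployment rate = 2,450 / 43,831 = 5.59%.
Labor force participation rate = 43,831 / 62,508 = 70.12%.

Unemployment rate ≈ 5.59%; labor force participation rate ≈ 70.12%.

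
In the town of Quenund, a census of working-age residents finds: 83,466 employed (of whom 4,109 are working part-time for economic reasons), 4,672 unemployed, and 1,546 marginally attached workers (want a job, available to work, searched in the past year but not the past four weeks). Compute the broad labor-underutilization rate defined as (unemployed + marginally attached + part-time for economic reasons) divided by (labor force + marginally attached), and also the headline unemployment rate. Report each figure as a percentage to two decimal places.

Labor force = 83,466 + 4,672 = 88,138.
Numerator = 4,672 + 1,546 + 4,109 = 10,327.
Denominator = 88,138 + 1,546 = 89,684.
Broad rate = 10,327 / 89,684 = 11.51%.
Headline unemployment rate = 4,672 / 88,138 = 5.30%.

Broad underutilization rate ≈ 11.51%; headline unemployment rate ≈ 5.30%.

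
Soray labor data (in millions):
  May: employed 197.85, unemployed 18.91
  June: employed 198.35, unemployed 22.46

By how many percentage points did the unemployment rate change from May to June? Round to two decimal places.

The unemployment rate changed by +1.45 percentage points.

May: labor force = 197.85 + 18.91 = 216.76; u = 18.91/216.76 = 8.72%.
June: labor force = 198.35 + 22.46 = 220.81; u = 22.46/220.81 = 10.17%.
Change = 10.17% − 8.72% = +1.45 pp.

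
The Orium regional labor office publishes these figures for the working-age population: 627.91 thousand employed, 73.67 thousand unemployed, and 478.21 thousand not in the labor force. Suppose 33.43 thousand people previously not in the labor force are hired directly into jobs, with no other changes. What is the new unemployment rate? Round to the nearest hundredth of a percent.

New unemployment rate ≈ 10.02%.

Initially, labor force = 627.91 + 73.67 = 701.58 thousand, so u = 73.67/701.58 = 10.50%.
After the change, employed and labor force both rise by 33.43; unemployed unchanged → E = 661.34, U = 73.67, labor force = 735.01 thousand.
New unemployment rate = 73.67 / 735.01 = 10.02%.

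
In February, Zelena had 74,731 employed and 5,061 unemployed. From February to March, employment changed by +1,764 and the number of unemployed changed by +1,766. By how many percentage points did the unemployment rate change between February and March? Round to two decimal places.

February: labor force = 74,731 + 5,061 = 79,792; u = 5,061/79,792 = 6.34%.
March: labor force = 76,495 + 6,827 = 83,322; u = 6,827/83,322 = 8.19%.
Change = 8.19% − 6.34% = +1.85 pp.

The unemployment rate changed by +1.85 percentage points.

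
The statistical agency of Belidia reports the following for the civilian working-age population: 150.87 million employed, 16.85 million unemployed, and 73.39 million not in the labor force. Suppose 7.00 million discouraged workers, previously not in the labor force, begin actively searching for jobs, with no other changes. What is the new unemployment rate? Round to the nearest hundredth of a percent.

New unemployment rate ≈ 13.65%.

Initially, labor force = 150.87 + 16.85 = 167.72 million, so u = 16.85/167.72 = 10.05%.
After the change, unemployed and labor force both rise by 7.00 → E = 150.87, U = 23.85, labor force = 174.72 million.
New unemployment rate = 23.85 / 174.72 = 13.65%.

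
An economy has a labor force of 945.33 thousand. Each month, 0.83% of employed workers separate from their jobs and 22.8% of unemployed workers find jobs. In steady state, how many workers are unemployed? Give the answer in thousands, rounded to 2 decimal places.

Steady-state unemployment rate u* = s/(s+f) = 0.83/(0.83+22.8) = 0.035125.
Unemployed = u* × labor force = 0.035125 × 945.33 ≈ 33.20 thousand.

About 33.20 thousand are unemployed in steady state.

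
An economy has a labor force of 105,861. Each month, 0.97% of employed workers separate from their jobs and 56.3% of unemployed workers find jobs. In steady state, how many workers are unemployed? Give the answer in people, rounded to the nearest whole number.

Steady-state unemployment rate u* = s/(s+f) = 0.97/(0.97+56.3) = 0.016937.
Unemployed = u* × labor force = 0.016937 × 105,861 ≈ 1,793.

About 1,793 are unemployed in steady state.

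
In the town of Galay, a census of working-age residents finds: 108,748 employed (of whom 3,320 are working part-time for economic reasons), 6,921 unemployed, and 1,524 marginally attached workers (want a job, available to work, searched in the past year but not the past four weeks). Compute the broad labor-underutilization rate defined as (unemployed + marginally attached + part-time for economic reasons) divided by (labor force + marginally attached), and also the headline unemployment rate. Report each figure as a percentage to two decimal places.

Labor force = 108,748 + 6,921 = 115,669.
Numerator = 6,921 + 1,524 + 3,320 = 11,765.
Denominator = 115,669 + 1,524 = 117,193.
Broad rate = 11,765 / 117,193 = 10.04%.
Headline unemployment rate = 6,921 / 115,669 = 5.98%.

Broad underutilization rate ≈ 10.04%; headline unemployment rate ≈ 5.98%.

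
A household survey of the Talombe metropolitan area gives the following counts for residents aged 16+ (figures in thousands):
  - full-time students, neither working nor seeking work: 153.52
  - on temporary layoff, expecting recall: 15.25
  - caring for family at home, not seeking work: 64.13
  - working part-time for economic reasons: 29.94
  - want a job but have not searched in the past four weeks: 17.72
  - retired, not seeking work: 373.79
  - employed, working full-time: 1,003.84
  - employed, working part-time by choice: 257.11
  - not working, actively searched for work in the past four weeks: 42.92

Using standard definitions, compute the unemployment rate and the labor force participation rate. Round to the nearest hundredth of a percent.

Employed = 29.94 + 1,003.84 + 257.11 = 1,290.89 thousand (anyone who worked, including part-time for economic reasons, counts as employed).
Unemployed = 15.25 + 42.92 = 58.17 thousand (jobless and actively searching, or on temporary layoff).
Labor force = 1,290.89 + 58.17 = 1,349.06 thousand.
Not in labor force = 153.52 + 64.13 + 17.72 + 373.79 = 609.16 thousand (those not working and not actively searching are outside the labor force — including those who want a job but have given up searching).
Civilian working-age population = 1,349.06 + 609.16 = 1,958.22 thousand.
Unemployment rate = 58.17 / 1,349.06 = 4.31%.
Labor force participation rate = 1,349.06 / 1,958.22 = 68.89%.

Unemployment rate ≈ 4.31%; labor force participation rate ≈ 68.89%.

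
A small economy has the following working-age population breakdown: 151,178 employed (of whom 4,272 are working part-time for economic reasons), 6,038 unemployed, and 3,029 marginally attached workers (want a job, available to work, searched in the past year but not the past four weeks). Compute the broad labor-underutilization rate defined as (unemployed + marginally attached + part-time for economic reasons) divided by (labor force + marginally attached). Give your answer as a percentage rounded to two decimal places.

Labor force = 151,178 + 6,038 = 157,216.
Numerator = 6,038 + 3,029 + 4,272 = 13,339.
Denominator = 157,216 + 3,029 = 160,245.
Broad rate = 13,339 / 160,245 = 8.32%.

Broad underutilization rate ≈ 8.32%.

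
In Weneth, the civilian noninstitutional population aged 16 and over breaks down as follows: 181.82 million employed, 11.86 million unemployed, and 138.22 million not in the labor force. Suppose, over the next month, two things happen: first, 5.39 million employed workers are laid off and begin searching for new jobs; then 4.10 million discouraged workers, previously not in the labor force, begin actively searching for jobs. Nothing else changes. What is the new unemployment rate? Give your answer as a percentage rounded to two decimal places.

Initially, labor force = 181.82 + 11.86 = 193.68 million, so u = 11.86/193.68 = 6.12%.
After the first change, employed falls and unemployed rises by 5.39; labor force unchanged → E = 176.43, U = 17.25, labor force = 193.68 million.
After the second change, unemployed and labor force both rise by 4.10 → E = 176.43, U = 21.35, labor force = 197.78 million.
New unemployment rate = 21.35 / 197.78 = 10.79%.

New unemployment rate ≈ 10.79%.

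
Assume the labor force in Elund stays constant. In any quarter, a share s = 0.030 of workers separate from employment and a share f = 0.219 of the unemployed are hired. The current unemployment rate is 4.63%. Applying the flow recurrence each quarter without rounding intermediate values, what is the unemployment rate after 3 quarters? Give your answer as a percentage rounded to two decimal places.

Unemployment rate after three quarters ≈ 8.91%.

With a fixed labor force, u_{t+1} = u_t + s·(1−u_t) − f·u_t = u_t·(1−s−f) + s.
Here 1−s−f = 0.751 and s = 0.030.
u_1 = 0.046300 × 0.751 + 0.030 = 0.064771.
u_2 = 0.064771 × 0.751 + 0.030 = 0.078643.
u_3 = 0.078643 × 0.751 + 0.030 = 0.089061.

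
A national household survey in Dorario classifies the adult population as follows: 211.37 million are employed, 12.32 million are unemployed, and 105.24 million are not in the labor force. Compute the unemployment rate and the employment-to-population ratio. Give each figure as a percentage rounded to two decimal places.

Unemployment rate ≈ 5.51%; employment-population ratio ≈ 64.26%.

Labor force = employed + unemployed = 211.37 + 12.32 = 223.69 million.
Working-age population = 223.69 + 105.24 = 328.93 million.
Unemployment rate = 12.32 / 223.69 = 5.51%.
Employment-population ratio = 211.37 / 328.93 = 64.26%.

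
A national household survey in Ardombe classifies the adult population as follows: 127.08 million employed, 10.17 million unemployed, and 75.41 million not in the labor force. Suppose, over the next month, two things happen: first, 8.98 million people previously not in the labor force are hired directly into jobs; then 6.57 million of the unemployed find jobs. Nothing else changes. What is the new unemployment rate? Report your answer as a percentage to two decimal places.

New unemployment rate ≈ 2.46%.

Initially, labor force = 127.08 + 10.17 = 137.25 million, so u = 10.17/137.25 = 7.41%.
After the first change, employed and labor force both rise by 8.98; unemployed unchanged → E = 136.06, U = 10.17, labor force = 146.23 million.
After the second change, unemployed falls and employed rises by 6.57; labor force unchanged → E = 142.63, U = 3.60, labor force = 146.23 million.
New unemployment rate = 3.60 / 146.23 = 2.46%.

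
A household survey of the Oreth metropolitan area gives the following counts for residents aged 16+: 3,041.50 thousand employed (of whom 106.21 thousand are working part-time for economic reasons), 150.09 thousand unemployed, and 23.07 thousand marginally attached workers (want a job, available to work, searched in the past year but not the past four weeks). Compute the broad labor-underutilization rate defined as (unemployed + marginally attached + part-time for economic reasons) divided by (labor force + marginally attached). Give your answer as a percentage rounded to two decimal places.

Labor force = 3,041.50 + 150.09 = 3,191.59 thousand.
Numerator = 150.09 + 23.07 + 106.21 = 279.37 thousand.
Denominator = 3,191.59 + 23.07 = 3,214.66 thousand.
Broad rate = 279.37 / 3,214.66 = 8.69%.

Broad underutilization rate ≈ 8.69%.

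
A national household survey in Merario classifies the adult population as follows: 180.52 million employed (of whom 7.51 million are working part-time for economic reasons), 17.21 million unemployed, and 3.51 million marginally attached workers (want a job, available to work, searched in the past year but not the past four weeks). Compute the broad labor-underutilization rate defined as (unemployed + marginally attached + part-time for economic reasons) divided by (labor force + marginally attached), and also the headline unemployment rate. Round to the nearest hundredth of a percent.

Broad underutilization rate ≈ 14.03%; headline unemployment rate ≈ 8.70%.

Labor force = 180.52 + 17.21 = 197.73 million.
Numerator = 17.21 + 3.51 + 7.51 = 28.23 million.
Denominator = 197.73 + 3.51 = 201.24 million.
Broad rate = 28.23 / 201.24 = 14.03%.
Headline unemployment rate = 17.21 / 197.73 = 8.70%.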